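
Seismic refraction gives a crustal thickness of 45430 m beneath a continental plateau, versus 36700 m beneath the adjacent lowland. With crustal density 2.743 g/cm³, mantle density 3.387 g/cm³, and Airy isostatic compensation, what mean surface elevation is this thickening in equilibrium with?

1660 m

Excess crust Δ = 45430 m − 36700 m = 8730 m, split between elevation h and root r with h + r = Δ.
Airy balance ρ_c h = (ρ_m − ρ_c) r gives r = h ρ_c/(ρ_m − ρ_c), so h (1 + ρ_c/(ρ_m − ρ_c)) = Δ, i.e. h = Δ (ρ_m − ρ_c)/ρ_m.
h = 8730 m × 0.644/3.387 = 1660 m.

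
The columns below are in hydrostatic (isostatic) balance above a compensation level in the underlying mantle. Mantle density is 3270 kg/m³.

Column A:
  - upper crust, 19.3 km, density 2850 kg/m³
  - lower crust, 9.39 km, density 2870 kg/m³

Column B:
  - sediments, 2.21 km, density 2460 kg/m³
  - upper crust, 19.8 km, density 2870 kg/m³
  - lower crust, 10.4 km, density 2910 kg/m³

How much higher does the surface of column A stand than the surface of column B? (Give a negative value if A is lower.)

−0.487 km

For any compensation level in the mantle, the mantle terms cancel and isostasy reduces to e = (Σt_A − Σt_B) − (Σ(ρt)_A − Σ(ρt)_B) / ρ_m.
Σt_A = 28.69 km; Σt_B = 32.41 km; Σ(ρt)_A = 81954.3; Σ(ρt)_B = 92526.6 (in km·kg/m³).
e = (28.69 − 32.41) − (81954.3 − 92526.6) / 3270 = −0.487 km.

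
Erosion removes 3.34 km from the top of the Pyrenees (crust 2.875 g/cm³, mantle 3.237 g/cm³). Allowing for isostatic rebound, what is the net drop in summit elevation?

0.374 km

Rebound u = e ρ_c/ρ_m = 3.34 km × 2.875/3.237 = 2.966 km.
Net surface drop = e − u = 3.34 km − 2.966 km = e (ρ_m − ρ_c)/ρ_m = 0.374 km.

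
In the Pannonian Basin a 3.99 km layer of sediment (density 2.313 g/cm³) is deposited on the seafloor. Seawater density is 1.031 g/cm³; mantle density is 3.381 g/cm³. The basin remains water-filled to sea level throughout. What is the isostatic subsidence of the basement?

Submarine loading: the sediment displaces seawater, and the subsidence is in turn flooded, so s (ρ_m − ρ_w) = t (ρ_sed − ρ_w).
s = 3.99 km × (2.313 − 1.031) / (3.381 − 1.031) = 2.18 km.

2.18 km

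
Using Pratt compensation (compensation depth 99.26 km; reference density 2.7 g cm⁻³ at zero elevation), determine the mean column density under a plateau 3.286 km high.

Pratt balance: ρ_ref D = ρ (D + h).
ρ = ρ_ref D/(D + h) = 2.7 × 99.26 km/(99.26 km + 3.286 km) = 2.61 g cm⁻³.

2.61 g cm⁻³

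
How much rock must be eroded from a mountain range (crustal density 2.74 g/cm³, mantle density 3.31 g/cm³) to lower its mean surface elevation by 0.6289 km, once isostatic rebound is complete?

3.65 km

Net drop Δ = e − u = e − e ρ_c/ρ_m = e (ρ_m − ρ_c)/ρ_m.
e = Δ ρ_m/(ρ_m − ρ_c) = 0.6289 km × 3.31/0.57 = 3.65 km.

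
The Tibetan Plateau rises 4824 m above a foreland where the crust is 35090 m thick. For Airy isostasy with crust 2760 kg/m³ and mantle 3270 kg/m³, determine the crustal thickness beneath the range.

Root depth r = h ρ_c / (ρ_m − ρ_c) = 4824 m × 2760 / 510 = 26110 m.
Total thickness = T + h + r = 35090 m + 4824 m + 26110 m = 66000 m.

66000 m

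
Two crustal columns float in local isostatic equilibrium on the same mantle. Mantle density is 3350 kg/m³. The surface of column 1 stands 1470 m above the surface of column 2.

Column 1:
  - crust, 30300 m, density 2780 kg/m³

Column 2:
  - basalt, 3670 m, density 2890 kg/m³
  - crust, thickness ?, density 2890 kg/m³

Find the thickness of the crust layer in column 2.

23200 m

Take the compensation level at the base of the deeper column (depth z_c below the surface of column 1) and equate Σ ρ_i t_i down to z_c; mantle fills any gap and the z_c terms cancel.
Column 1: 30300×2780 + (z_c − 30300)×3350
Column 2: 1470×0 + 3670×2890 + x×2890 + (z_c − 1470 − 3670 − x)×3350
The z_c×3350 term appears on both sides and cancels. Collect the known terms of each column as K = Σ(ρt)_known − 3350 × (depth of known layers): K_1 = 84234000 − 3350×30300 = −17271000; K_2 = 10606300 − 3350×(1470 + 3670) = −6612700.
Balance: K_1 = K_2 − x×(3350 − 2890), so x = (K_2 − K_1)/(3350 − 2890) = 10658300/460 = 23200 m.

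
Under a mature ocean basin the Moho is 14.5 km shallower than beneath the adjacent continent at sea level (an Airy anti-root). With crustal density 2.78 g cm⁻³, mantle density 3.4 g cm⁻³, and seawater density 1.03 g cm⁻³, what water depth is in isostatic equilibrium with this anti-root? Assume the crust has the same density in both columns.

Replacing a thickness d of crust by seawater at the top must be balanced by replacing crust with mantle at the base: d (ρ_c − ρ_w) = a (ρ_m − ρ_c).
d = a (ρ_m − ρ_c)/(ρ_c − ρ_w) = 14.5 km × 0.62/1.75 = 5.14 km.

5.14 km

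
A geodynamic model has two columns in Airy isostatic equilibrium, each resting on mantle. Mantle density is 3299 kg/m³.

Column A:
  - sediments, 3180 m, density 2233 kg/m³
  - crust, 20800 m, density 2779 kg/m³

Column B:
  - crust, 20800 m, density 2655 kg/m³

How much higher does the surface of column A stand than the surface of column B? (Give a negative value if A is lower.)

246 m

For any compensation level in the mantle, the mantle terms cancel and isostasy reduces to e = (Σt_A − Σt_B) − (Σ(ρt)_A − Σ(ρt)_B) / ρ_m.
Σt_A = 23980 m; Σt_B = 20800 m; Σ(ρt)_A = 64904140; Σ(ρt)_B = 55224000 (in m·kg/m³).
e = (23980 − 20800) − (64904140 − 55224000) / 3299 = 246 m.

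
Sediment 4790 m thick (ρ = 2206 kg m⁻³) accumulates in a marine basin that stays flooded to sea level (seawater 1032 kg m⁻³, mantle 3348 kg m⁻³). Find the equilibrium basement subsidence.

2430 m

Submarine loading: the sediment displaces seawater, and the subsidence is in turn flooded, so s (ρ_m − ρ_w) = t (ρ_sed − ρ_w).
s = 4790 m × (2206 − 1032) / (3348 − 1032) = 2430 m.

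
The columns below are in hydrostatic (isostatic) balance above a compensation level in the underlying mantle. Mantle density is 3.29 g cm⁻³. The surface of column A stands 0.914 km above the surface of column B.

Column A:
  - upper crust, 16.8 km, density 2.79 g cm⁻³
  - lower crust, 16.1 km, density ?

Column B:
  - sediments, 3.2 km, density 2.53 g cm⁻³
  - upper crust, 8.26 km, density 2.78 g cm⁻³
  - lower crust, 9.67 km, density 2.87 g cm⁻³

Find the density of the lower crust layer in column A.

Take the compensation level at the base of the deeper column (depth z_c below the surface of column A) and equate Σ ρ_i t_i down to z_c; mantle fills any gap and the z_c terms cancel.
Column A: 16.8×2.79 + 16.1×ρ + (z_c − 32.9)×3.29
Column B: 0.914×0 + 3.2×2.53 + 8.26×2.78 + 9.67×2.87 + (z_c − 0.914 − 21.13)×3.29
The z_c×3.29 term appears on both sides and cancels. Collect the known terms of each column as K = Σ(ρt)_known − 3.29 × (depth of known layers): K_A = 46.872 − 3.29×32.9 = −61.369; K_B = 58.8117 − 3.29×(0.914 + 21.13) = −13.71306.
Balance: K_A + 16.1×ρ = K_B, so ρ = (K_B − K_A)/16.1 = 47.6559/16.1 = 2.96 g cm⁻³.

2.96 g cm⁻³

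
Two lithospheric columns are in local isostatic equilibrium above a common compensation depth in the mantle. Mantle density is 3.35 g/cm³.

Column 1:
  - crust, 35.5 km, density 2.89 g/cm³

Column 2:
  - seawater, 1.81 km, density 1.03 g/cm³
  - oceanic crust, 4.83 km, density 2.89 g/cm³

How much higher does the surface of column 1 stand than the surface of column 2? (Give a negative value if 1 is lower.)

2.96 km

For any compensation level in the mantle, the mantle terms cancel and isostasy reduces to e = (Σt_1 − Σt_2) − (Σ(ρt)_1 − Σ(ρt)_2) / ρ_m.
Σt_1 = 35.5 km; Σt_2 = 6.64 km; Σ(ρt)_1 = 102.595; Σ(ρt)_2 = 15.823 (in km·g/cm³).
e = (35.5 − 6.64) − (102.595 − 15.823) / 3.35 = 2.96 km.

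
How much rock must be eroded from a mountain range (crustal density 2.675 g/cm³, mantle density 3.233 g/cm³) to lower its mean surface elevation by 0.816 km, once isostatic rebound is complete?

Net drop Δ = e − u = e − e ρ_c/ρ_m = e (ρ_m − ρ_c)/ρ_m.
e = Δ ρ_m/(ρ_m − ρ_c) = 0.816 km × 3.233/0.558 = 4.73 km.

4.73 km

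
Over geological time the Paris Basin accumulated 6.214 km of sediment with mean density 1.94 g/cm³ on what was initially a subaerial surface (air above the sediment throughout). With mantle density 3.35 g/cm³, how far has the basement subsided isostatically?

3.6 km

Subaerial load: s = t ρ_sed / ρ_m = 6.214 km × 1.94/3.35 = 3.6 km.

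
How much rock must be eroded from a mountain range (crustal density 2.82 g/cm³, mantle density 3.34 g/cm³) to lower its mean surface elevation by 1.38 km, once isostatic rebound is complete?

8.86 km

Net drop Δ = e − u = e − e ρ_c/ρ_m = e (ρ_m − ρ_c)/ρ_m.
e = Δ ρ_m/(ρ_m − ρ_c) = 1.38 km × 3.34/0.52 = 8.86 km.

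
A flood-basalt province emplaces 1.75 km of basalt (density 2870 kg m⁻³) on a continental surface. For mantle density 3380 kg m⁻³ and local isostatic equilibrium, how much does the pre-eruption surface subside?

1.49 km

Subaerial loading: s = t ρ_load / ρ_m.
s = 1.75 km × 2870/3380 = 1.49 km.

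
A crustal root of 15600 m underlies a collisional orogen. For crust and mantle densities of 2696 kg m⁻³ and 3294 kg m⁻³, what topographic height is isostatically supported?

Equating mass per unit area of the two columns: ρ_c h = (ρ_m − ρ_c) r.
h = r (ρ_m − ρ_c) / ρ_c = 15600 m × (3294 − 2696) / 2696 = 3460 m.

3460 m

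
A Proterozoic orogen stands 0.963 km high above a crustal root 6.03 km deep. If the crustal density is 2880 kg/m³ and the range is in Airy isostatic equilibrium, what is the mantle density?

3340 kg/m³

Airy balance: ρ_c h = (ρ_m − ρ_c) r → ρ_m = ρ_c (1 + h/r).
ρ_m = 2880 × (1 + 0.963 km/6.03 km) = 3340 kg/m³.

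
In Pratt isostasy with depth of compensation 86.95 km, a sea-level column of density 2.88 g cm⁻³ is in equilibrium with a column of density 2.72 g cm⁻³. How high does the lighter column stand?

5.11 km

ρ_ref D = ρ (D + h) → h = D (ρ_ref − ρ)/ρ.
h = 86.95 km × (2.88 − 2.72)/2.72 = 5.11 km.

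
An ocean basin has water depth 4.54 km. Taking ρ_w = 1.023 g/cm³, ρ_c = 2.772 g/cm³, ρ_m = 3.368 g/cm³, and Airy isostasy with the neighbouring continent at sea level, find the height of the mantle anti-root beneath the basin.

13.3 km

Isostatic balance requires: replacing crust with seawater at the top is compensated by replacing crust with mantle at the base: d (ρ_c − ρ_w) = a (ρ_m − ρ_c).
a = d (ρ_c − ρ_w)/(ρ_m − ρ_c) = 4.54 km × 1.749/0.596 = 13.3 km.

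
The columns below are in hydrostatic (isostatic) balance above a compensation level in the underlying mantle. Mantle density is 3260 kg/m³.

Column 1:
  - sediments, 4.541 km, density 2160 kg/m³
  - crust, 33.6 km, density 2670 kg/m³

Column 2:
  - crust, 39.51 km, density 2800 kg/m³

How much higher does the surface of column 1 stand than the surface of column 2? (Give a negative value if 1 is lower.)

For any compensation level in the mantle, the mantle terms cancel and isostasy reduces to e = (Σt_1 − Σt_2) − (Σ(ρt)_1 − Σ(ρt)_2) / ρ_m.
Σt_1 = 38.141 km; Σt_2 = 39.51 km; Σ(ρt)_1 = 99520.56; Σ(ρt)_2 = 110628 (in km·kg/m³).
e = (38.141 − 39.51) − (99520.56 − 110628) / 3260 = 2.04 km.

2.04 km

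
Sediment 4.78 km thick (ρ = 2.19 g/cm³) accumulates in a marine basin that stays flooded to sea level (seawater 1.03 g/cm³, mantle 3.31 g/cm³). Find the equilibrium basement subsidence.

Submarine loading: the sediment displaces seawater, and the subsidence is in turn flooded, so s (ρ_m − ρ_w) = t (ρ_sed − ρ_w).
s = 4.78 km × (2.19 − 1.03) / (3.31 − 1.03) = 2.43 km.

2.43 km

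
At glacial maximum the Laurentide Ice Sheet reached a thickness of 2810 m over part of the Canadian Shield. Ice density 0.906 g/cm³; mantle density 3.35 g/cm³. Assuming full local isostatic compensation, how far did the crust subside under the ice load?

760 m

By Archimedes' principle applied to the lithosphere: the ice load ρ_ice t is balanced by mantle displaced below, ρ_m s.
s = t ρ_ice / ρ_m = 2810 m × 0.906/3.35 = 760 m.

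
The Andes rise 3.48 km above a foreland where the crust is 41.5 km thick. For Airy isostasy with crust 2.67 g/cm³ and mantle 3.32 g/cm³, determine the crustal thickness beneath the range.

Root depth r = h ρ_c / (ρ_m − ρ_c) = 3.48 km × 2.67 / 0.65 = 14.29 km.
Total thickness = T + h + r = 41.5 km + 3.48 km + 14.29 km = 59.3 km.

59.3 km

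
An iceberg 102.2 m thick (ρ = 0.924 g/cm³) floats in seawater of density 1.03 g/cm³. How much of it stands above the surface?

Floating equilibrium: submerged depth d = t ρ_obj/ρ_fluid = 102.2 m × 0.924/1.03 = 91.68 m.
Freeboard = t − d = 102.2 m − 91.68 m = 10.5 m.

10.5 m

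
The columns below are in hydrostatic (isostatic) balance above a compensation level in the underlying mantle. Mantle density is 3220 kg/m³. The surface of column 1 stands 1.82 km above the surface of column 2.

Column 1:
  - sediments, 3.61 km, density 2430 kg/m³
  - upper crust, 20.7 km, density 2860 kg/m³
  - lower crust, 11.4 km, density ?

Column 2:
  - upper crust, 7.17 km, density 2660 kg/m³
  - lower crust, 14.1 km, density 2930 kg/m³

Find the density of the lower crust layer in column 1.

Take the compensation level at the base of the deeper column (depth z_c below the surface of column 1) and equate Σ ρ_i t_i down to z_c; mantle fills any gap and the z_c terms cancel.
Column 1: 3.61×2430 + 20.7×2860 + 11.4×ρ + (z_c − 35.71)×3220
Column 2: 1.82×0 + 7.17×2660 + 14.1×2930 + (z_c − 1.82 − 21.27)×3220
The z_c×3220 term appears on both sides and cancels. Collect the known terms of each column as K = Σ(ρt)_known − 3220 × (depth of known layers): K_1 = 67974.3 − 3220×35.71 = −47011.9; K_2 = 60385.2 − 3220×(1.82 + 21.27) = −13964.6.
Balance: K_1 + 11.4×ρ = K_2, so ρ = (K_2 − K_1)/11.4 = 33047.3/11.4 = 2900 kg/m³.

2900 kg/m³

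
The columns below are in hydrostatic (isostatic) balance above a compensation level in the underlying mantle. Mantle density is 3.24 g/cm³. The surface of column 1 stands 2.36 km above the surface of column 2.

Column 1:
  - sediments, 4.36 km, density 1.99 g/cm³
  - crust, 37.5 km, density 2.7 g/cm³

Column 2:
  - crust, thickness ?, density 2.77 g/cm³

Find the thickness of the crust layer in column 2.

Take the compensation level at the base of the deeper column (depth z_c below the surface of column 1) and equate Σ ρ_i t_i down to z_c; mantle fills any gap and the z_c terms cancel.
Column 1: 4.36×1.99 + 37.5×2.7 + (z_c − 41.86)×3.24
Column 2: 2.36×0 + x×2.77 + (z_c − 2.36 − 0 − x)×3.24
The z_c×3.24 term appears on both sides and cancels. Collect the known terms of each column as K = Σ(ρt)_known − 3.24 × (depth of known layers): K_1 = 109.9264 − 3.24×41.86 = −25.7; K_2 = 0 − 3.24×(2.36 + 0) = −7.6464.
Balance: K_1 = K_2 − x×(3.24 − 2.77), so x = (K_2 − K_1)/(3.24 − 2.77) = 18.0536/0.47 = 38.4 km.

38.4 km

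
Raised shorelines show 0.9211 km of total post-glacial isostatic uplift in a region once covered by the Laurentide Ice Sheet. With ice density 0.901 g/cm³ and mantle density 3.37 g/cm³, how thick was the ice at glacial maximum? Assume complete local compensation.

u = t ρ_ice/ρ_m → t = u ρ_m/ρ_ice = 0.9211 km × 3.37/0.901 = 3.45 km.

3.45 km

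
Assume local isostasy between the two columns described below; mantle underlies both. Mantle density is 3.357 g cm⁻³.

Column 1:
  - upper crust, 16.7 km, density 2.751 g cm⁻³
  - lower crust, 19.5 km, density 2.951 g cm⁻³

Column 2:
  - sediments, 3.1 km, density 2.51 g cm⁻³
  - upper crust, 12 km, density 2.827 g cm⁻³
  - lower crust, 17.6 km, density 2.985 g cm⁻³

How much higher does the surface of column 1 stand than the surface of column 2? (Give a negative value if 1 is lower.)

0.746 km

For any compensation level in the mantle, the mantle terms cancel and isostasy reduces to e = (Σt_1 − Σt_2) − (Σ(ρt)_1 − Σ(ρt)_2) / ρ_m.
Σt_1 = 36.2 km; Σt_2 = 32.7 km; Σ(ρt)_1 = 103.4862; Σ(ρt)_2 = 94.241 (in km·g cm⁻³).
e = (36.2 − 32.7) − (103.4862 − 94.241) / 3.357 = 0.746 km.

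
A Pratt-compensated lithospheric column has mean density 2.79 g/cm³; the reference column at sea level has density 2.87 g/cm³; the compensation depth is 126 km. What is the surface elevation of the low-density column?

3.61 km

ρ_ref D = ρ (D + h) → h = D (ρ_ref − ρ)/ρ.
h = 126 km × (2.87 − 2.79)/2.79 = 3.61 km.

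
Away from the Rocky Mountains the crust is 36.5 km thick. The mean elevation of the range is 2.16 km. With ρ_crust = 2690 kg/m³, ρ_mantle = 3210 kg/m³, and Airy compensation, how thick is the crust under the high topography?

49.8 km

Root depth r = h ρ_c / (ρ_m − ρ_c) = 2.16 km × 2690 / 520 = 11.17 km.
Total thickness = T + h + r = 36.5 km + 2.16 km + 11.17 km = 49.8 km.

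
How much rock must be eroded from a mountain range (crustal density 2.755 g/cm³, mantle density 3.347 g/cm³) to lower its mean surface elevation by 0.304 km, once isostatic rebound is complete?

Net drop Δ = e − u = e − e ρ_c/ρ_m = e (ρ_m − ρ_c)/ρ_m.
e = Δ ρ_m/(ρ_m − ρ_c) = 0.304 km × 3.347/0.592 = 1.72 km.

1.72 km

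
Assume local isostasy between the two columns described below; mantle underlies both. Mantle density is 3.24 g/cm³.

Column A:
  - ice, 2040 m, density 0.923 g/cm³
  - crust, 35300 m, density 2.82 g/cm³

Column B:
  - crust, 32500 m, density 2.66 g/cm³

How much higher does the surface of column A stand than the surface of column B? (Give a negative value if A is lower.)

For any compensation level in the mantle, the mantle terms cancel and isostasy reduces to e = (Σt_A − Σt_B) − (Σ(ρt)_A − Σ(ρt)_B) / ρ_m.
Σt_A = 37340 m; Σt_B = 32500 m; Σ(ρt)_A = 101428.92; Σ(ρt)_B = 86450 (in m·g/cm³).
e = (37340 − 32500) − (101428.92 − 86450) / 3.24 = 217 m.

217 m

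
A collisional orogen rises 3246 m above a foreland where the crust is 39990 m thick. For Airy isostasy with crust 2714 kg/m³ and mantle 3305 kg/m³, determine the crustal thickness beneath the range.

58100 m

Root depth r = h ρ_c / (ρ_m − ρ_c) = 3246 m × 2714 / 591 = 14910 m.
Total thickness = T + h + r = 39990 m + 3246 m + 14910 m = 58100 m.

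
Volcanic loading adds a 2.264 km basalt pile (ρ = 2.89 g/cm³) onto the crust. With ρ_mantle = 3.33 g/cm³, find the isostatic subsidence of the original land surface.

Subaerial loading: s = t ρ_load / ρ_m.
s = 2.264 km × 2.89/3.33 = 1.96 km.

1.96 km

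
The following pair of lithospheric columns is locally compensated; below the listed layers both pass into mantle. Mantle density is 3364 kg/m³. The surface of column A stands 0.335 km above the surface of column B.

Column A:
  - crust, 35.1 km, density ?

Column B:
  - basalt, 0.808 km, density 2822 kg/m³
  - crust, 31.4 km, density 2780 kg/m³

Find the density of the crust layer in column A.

Take the compensation level at the base of the deeper column (depth z_c below the surface of column A) and equate Σ ρ_i t_i down to z_c; mantle fills any gap and the z_c terms cancel.
Column A: 35.1×ρ + (z_c − 35.1)×3364
Column B: 0.335×0 + 0.808×2822 + 31.4×2780 + (z_c − 0.335 − 32.208)×3364
The z_c×3364 term appears on both sides and cancels. Collect the known terms of each column as K = Σ(ρt)_known − 3364 × (depth of known layers): K_A = 0 − 3364×35.1 = −118076.4; K_B = 89572.176 − 3364×(0.335 + 32.208) = −19902.476.
Balance: K_A + 35.1×ρ = K_B, so ρ = (K_B − K_A)/35.1 = 98173.9/35.1 = 2800 kg/m³.

2800 kg/m³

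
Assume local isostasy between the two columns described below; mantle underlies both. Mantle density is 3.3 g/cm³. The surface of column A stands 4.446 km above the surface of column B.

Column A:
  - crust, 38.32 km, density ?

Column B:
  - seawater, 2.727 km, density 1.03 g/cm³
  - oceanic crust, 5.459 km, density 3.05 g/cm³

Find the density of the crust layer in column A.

Take the compensation level at the base of the deeper column (depth z_c below the surface of column A) and equate Σ ρ_i t_i down to z_c; mantle fills any gap and the z_c terms cancel.
Column A: 38.32×ρ + (z_c − 38.32)×3.3
Column B: 4.446×0 + 2.727×1.03 + 5.459×3.05 + (z_c − 4.446 − 8.186)×3.3
The z_c×3.3 term appears on both sides and cancels. Collect the known terms of each column as K = Σ(ρt)_known − 3.3 × (depth of known layers): K_A = 0 − 3.3×38.32 = −126.456; K_B = 19.45876 − 3.3×(4.446 + 8.186) = −22.22684.
Balance: K_A + 38.32×ρ = K_B, so ρ = (K_B − K_A)/38.32 = 104.229/38.32 = 2.72 g/cm³.

2.72 g/cm³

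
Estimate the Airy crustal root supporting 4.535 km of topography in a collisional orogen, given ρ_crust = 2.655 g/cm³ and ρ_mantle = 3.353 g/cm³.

For local isostatic compensation: the weight of the topography is balanced by the buoyancy of the root, ρ_c h = (ρ_m − ρ_c) r.
r = h · ρ_c / (ρ_m − ρ_c) = 4.535 km × 2.655 / (3.353 − 2.655) = 17.2 km.

17.2 km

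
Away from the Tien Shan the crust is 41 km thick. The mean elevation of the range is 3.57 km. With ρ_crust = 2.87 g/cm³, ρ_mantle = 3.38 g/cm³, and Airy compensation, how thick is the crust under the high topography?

Root depth r = h ρ_c / (ρ_m − ρ_c) = 3.57 km × 2.87 / 0.51 = 20.09 km.
Total thickness = T + h + r = 41 km + 3.57 km + 20.09 km = 64.7 km.

64.7 km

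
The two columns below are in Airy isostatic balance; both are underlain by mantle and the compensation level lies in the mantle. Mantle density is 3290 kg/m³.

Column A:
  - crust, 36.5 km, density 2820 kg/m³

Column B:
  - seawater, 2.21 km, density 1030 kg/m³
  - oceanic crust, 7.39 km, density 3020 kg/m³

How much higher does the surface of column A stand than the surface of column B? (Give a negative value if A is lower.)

3.09 km

For any compensation level in the mantle, the mantle terms cancel and isostasy reduces to e = (Σt_A − Σt_B) − (Σ(ρt)_A − Σ(ρt)_B) / ρ_m.
Σt_A = 36.5 km; Σt_B = 9.6 km; Σ(ρt)_A = 102930; Σ(ρt)_B = 24594.1 (in km·kg/m³).
e = (36.5 − 9.6) − (102930 − 24594.1) / 3290 = 3.09 km.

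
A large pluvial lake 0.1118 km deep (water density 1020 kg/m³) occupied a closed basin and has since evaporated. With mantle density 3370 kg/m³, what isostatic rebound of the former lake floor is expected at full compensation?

0.0338 km

u = d ρ_w/ρ_m = 0.1118 km × 1020/3370 = 0.0338 km.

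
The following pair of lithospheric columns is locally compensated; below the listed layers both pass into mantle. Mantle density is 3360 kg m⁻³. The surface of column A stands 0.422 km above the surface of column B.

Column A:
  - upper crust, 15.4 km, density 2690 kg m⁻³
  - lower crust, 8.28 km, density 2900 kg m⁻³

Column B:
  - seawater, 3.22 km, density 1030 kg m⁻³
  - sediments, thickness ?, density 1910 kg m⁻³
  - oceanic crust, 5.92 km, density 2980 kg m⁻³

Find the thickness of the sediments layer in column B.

2.04 km

Take the compensation level at the base of the deeper column (depth z_c below the surface of column A) and equate Σ ρ_i t_i down to z_c; mantle fills any gap and the z_c terms cancel.
Column A: 15.4×2690 + 8.28×2900 + (z_c − 23.68)×3360
Column B: 0.422×0 + 3.22×1030 + x×1910 + 5.92×2980 + (z_c − 0.422 − 9.14 − x)×3360
The z_c×3360 term appears on both sides and cancels. Collect the known terms of each column as K = Σ(ρt)_known − 3360 × (depth of known layers): K_A = 65438 − 3360×23.68 = −14126.8; K_B = 20958.2 − 3360×(0.422 + 9.14) = −11170.12.
Balance: K_A = K_B − x×(3360 − 1910), so x = (K_B − K_A)/(3360 − 1910) = 2956.68/1450 = 2.04 km.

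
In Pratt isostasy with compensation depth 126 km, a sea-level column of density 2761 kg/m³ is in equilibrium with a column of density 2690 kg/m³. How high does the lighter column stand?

ρ_ref D = ρ (D + h) → h = D (ρ_ref − ρ)/ρ.
h = 126 km × (2761 − 2690)/2690 = 3.33 km.

3.33 km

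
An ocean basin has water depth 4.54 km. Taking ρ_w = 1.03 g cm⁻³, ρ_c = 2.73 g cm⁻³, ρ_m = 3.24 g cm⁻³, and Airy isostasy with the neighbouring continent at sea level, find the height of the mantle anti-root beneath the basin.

15.1 km

Equating mass per unit area of the two columns: replacing crust with seawater at the top is compensated by replacing crust with mantle at the base: d (ρ_c − ρ_w) = a (ρ_m − ρ_c).
a = d (ρ_c − ρ_w)/(ρ_m − ρ_c) = 4.54 km × 1.7/0.51 = 15.1 km.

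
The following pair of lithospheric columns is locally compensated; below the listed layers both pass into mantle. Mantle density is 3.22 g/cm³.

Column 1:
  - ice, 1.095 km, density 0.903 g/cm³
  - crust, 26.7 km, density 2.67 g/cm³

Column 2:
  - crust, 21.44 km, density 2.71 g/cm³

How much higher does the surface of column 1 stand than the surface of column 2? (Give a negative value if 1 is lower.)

For any compensation level in the mantle, the mantle terms cancel and isostasy reduces to e = (Σt_1 − Σt_2) − (Σ(ρt)_1 − Σ(ρt)_2) / ρ_m.
Σt_1 = 27.795 km; Σt_2 = 21.44 km; Σ(ρt)_1 = 72.277785; Σ(ρt)_2 = 58.1024 (in km·g/cm³).
e = (27.795 − 21.44) − (72.277785 − 58.1024) / 3.22 = 1.95 km.

1.95 km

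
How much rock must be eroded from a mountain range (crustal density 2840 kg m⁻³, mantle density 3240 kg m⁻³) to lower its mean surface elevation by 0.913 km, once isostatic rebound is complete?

Net drop Δ = e − u = e − e ρ_c/ρ_m = e (ρ_m − ρ_c)/ρ_m.
e = Δ ρ_m/(ρ_m − ρ_c) = 0.913 km × 3240/400 = 7.4 km.

7.4 km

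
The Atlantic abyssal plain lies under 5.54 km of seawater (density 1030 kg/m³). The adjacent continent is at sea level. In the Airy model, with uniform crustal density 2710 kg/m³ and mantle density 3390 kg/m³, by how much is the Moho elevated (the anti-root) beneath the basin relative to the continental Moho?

13.7 km

Balancing pressure at the compensation depth: replacing crust with seawater at the top is compensated by replacing crust with mantle at the base: d (ρ_c − ρ_w) = a (ρ_m − ρ_c).
a = d (ρ_c − ρ_w)/(ρ_m − ρ_c) = 5.54 km × 1680/680 = 13.7 km.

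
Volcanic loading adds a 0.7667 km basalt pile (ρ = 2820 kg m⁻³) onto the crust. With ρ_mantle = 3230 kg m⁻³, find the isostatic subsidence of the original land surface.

0.669 km

Subaerial loading: s = t ρ_load / ρ_m.
s = 0.7667 km × 2820/3230 = 0.669 km.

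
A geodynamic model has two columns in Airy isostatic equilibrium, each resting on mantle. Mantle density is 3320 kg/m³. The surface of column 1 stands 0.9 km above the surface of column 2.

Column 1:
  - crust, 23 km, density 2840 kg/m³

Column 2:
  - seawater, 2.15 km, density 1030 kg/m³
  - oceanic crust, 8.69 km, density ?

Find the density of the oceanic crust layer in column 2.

2960 kg/m³

Take the compensation level at the base of the deeper column (depth z_c below the surface of column 1) and equate Σ ρ_i t_i down to z_c; mantle fills any gap and the z_c terms cancel.
Column 1: 23×2840 + (z_c − 23)×3320
Column 2: 0.9×0 + 2.15×1030 + 8.69×ρ + (z_c − 0.9 − 10.84)×3320
The z_c×3320 term appears on both sides and cancels. Collect the known terms of each column as K = Σ(ρt)_known − 3320 × (depth of known layers): K_1 = 65320 − 3320×23 = −11040; K_2 = 2214.5 − 3320×(0.9 + 10.84) = −36762.3.
Balance: K_1 = K_2 + 8.69×ρ, so ρ = (K_1 − K_2)/8.69 = 25722.3/8.69 = 2960 kg/m³.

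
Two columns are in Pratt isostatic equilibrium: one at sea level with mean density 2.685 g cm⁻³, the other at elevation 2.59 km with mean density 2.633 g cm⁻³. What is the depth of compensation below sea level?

ρ_ref D = ρ (D + h) → D (ρ_ref − ρ) = ρ h.
D = ρ h/(ρ_ref − ρ) = 2.633 × 2.59 km/(2.685 − 2.633) = 131 km.

131 km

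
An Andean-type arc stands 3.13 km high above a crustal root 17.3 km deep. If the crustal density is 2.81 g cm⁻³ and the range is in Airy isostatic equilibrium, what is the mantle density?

Airy balance: ρ_c h = (ρ_m − ρ_c) r → ρ_m = ρ_c (1 + h/r).
ρ_m = 2.81 × (1 + 3.13 km/17.3 km) = 3.32 g cm⁻³.

3.32 g cm⁻³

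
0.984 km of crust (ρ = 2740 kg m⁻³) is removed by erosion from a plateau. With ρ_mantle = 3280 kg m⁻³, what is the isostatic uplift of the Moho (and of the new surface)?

Unloading: uplift u = e ρ_c/ρ_m = 0.984 km × 2740/3280 = 0.822 km.

0.822 km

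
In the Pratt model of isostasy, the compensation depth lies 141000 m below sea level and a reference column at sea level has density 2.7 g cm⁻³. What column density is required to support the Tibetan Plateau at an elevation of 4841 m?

2.61 g cm⁻³

Pratt balance: ρ_ref D = ρ (D + h).
ρ = ρ_ref D/(D + h) = 2.7 × 141000 m/(141000 m + 4841 m) = 2.61 g cm⁻³.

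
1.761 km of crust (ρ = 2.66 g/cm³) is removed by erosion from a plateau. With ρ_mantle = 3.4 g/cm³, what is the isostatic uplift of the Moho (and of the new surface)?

1.38 km

Unloading: uplift u = e ρ_c/ρ_m = 1.761 km × 2.66/3.4 = 1.38 km.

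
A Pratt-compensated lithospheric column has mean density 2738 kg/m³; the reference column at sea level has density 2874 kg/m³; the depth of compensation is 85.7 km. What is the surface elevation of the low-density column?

4.26 km

ρ_ref D = ρ (D + h) → h = D (ρ_ref − ρ)/ρ.
h = 85.7 km × (2874 − 2738)/2738 = 4.26 km.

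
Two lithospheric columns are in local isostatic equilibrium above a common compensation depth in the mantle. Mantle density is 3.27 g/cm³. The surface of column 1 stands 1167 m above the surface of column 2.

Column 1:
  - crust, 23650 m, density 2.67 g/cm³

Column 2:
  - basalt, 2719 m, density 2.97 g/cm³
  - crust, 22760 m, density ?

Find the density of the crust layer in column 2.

2.85 g/cm³

Take the compensation level at the base of the deeper column (depth z_c below the surface of column 1) and equate Σ ρ_i t_i down to z_c; mantle fills any gap and the z_c terms cancel.
Column 1: 23650×2.67 + (z_c − 23650)×3.27
Column 2: 1167×0 + 2719×2.97 + 22760×ρ + (z_c − 1167 − 25479)×3.27
The z_c×3.27 term appears on both sides and cancels. Collect the known terms of each column as K = Σ(ρt)_known − 3.27 × (depth of known layers): K_1 = 63145.5 − 3.27×23650 = −14190; K_2 = 8075.43 − 3.27×(1167 + 25479) = −79056.99.
Balance: K_1 = K_2 + 22760×ρ, so ρ = (K_1 − K_2)/22760 = 64867/22760 = 2.85 g/cm³.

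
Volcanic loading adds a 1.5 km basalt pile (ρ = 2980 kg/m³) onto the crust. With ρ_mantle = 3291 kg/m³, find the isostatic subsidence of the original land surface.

Subaerial loading: s = t ρ_load / ρ_m.
s = 1.5 km × 2980/3291 = 1.36 km.

1.36 km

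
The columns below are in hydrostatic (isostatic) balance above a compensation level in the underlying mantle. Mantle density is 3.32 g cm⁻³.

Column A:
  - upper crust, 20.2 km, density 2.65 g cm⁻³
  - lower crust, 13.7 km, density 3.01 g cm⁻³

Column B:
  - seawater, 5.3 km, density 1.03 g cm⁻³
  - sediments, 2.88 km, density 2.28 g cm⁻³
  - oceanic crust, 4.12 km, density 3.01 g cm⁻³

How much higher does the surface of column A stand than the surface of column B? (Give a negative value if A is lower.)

For any compensation level in the mantle, the mantle terms cancel and isostasy reduces to e = (Σt_A − Σt_B) − (Σ(ρt)_A − Σ(ρt)_B) / ρ_m.
Σt_A = 33.9 km; Σt_B = 12.3 km; Σ(ρt)_A = 94.767; Σ(ρt)_B = 24.4266 (in km·g cm⁻³).
e = (33.9 − 12.3) − (94.767 − 24.4266) / 3.32 = 0.413 km.

0.413 km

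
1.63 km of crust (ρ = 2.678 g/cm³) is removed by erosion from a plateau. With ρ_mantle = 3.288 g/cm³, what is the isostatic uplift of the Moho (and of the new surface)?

1.33 km

Unloading: uplift u = e ρ_c/ρ_m = 1.63 km × 2.678/3.288 = 1.33 km.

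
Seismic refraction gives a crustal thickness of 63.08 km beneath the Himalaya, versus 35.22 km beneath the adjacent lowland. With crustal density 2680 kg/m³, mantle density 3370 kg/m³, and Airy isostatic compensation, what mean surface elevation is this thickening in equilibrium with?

5.7 km

Excess crust Δ = 63.08 km − 35.22 km = 27.86 km, split between elevation h and root r with h + r = Δ.
Airy balance ρ_c h = (ρ_m − ρ_c) r gives r = h ρ_c/(ρ_m − ρ_c), so h (1 + ρ_c/(ρ_m − ρ_c)) = Δ, i.e. h = Δ (ρ_m − ρ_c)/ρ_m.
h = 27.86 km × 690/3370 = 5.7 km.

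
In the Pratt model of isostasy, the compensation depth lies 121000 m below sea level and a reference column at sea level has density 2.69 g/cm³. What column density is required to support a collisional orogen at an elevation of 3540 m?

2.61 g/cm³

Pratt balance: ρ_ref D = ρ (D + h).
ρ = ρ_ref D/(D + h) = 2.69 × 121000 m/(121000 m + 3540 m) = 2.61 g/cm³.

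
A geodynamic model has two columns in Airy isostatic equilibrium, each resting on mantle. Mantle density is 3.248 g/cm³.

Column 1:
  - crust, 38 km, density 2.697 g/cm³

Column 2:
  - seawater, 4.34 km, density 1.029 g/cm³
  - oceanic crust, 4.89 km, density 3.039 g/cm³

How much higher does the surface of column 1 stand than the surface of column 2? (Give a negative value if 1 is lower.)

3.17 km

For any compensation level in the mantle, the mantle terms cancel and isostasy reduces to e = (Σt_1 − Σt_2) − (Σ(ρt)_1 − Σ(ρt)_2) / ρ_m.
Σt_1 = 38 km; Σt_2 = 9.23 km; Σ(ρt)_1 = 102.486; Σ(ρt)_2 = 19.32657 (in km·g/cm³).
e = (38 − 9.23) − (102.486 − 19.32657) / 3.248 = 3.17 km.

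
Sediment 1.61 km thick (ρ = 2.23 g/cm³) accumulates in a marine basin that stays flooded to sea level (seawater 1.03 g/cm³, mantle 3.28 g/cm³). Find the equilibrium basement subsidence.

0.859 km

Submarine loading: the sediment displaces seawater, and the subsidence is in turn flooded, so s (ρ_m − ρ_w) = t (ρ_sed − ρ_w).
s = 1.61 km × (2.23 − 1.03) / (3.28 − 1.03) = 0.859 km.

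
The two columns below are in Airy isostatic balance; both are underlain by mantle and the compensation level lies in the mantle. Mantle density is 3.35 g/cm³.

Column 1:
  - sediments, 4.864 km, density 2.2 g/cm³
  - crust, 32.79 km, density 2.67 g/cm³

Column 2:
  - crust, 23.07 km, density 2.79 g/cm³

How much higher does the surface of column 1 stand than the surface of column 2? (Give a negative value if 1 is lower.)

For any compensation level in the mantle, the mantle terms cancel and isostasy reduces to e = (Σt_1 − Σt_2) − (Σ(ρt)_1 − Σ(ρt)_2) / ρ_m.
Σt_1 = 37.654 km; Σt_2 = 23.07 km; Σ(ρt)_1 = 98.2501; Σ(ρt)_2 = 64.3653 (in km·g/cm³).
e = (37.654 − 23.07) − (98.2501 − 64.3653) / 3.35 = 4.47 km.

4.47 km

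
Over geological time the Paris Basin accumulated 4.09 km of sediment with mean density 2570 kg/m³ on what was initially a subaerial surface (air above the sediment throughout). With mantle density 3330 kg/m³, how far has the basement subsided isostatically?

Subaerial load: s = t ρ_sed / ρ_m = 4.09 km × 2570/3330 = 3.16 km.

3.16 km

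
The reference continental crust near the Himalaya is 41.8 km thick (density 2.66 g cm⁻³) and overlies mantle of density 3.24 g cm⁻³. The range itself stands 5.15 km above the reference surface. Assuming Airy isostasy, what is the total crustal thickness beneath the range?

70.6 km

Root depth r = h ρ_c / (ρ_m − ρ_c) = 5.15 km × 2.66 / 0.58 = 23.62 km.
Total thickness = T + h + r = 41.8 km + 5.15 km + 23.62 km = 70.6 km.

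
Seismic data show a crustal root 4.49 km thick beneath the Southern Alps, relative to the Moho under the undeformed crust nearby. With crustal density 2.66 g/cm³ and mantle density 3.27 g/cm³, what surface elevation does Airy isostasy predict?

Isostatic balance requires: ρ_c h = (ρ_m − ρ_c) r.
h = r (ρ_m − ρ_c) / ρ_c = 4.49 km × (3.27 − 2.66) / 2.66 = 1.03 km.

1.03 km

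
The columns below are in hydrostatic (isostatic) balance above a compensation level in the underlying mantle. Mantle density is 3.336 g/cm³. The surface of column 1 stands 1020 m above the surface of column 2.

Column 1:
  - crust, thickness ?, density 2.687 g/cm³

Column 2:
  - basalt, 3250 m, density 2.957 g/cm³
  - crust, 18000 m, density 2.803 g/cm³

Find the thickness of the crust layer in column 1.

21900 m

Take the compensation level at the base of the deeper column (depth z_c below the surface of column 1) and equate Σ ρ_i t_i down to z_c; mantle fills any gap and the z_c terms cancel.
Column 1: x×2.687 + (z_c − 0 − x)×3.336
Column 2: 1020×0 + 3250×2.957 + 18000×2.803 + (z_c − 1020 − 21250)×3.336
The z_c×3.336 term appears on both sides and cancels. Collect the known terms of each column as K = Σ(ρt)_known − 3.336 × (depth of known layers): K_1 = 0 − 3.336×0 = 0; K_2 = 60064.25 − 3.336×(1020 + 21250) = −14228.47.
Balance: K_1 − x×(3.336 − 2.687) = K_2, so x = (K_1 − K_2)/(3.336 − 2.687) = 14228.5/0.649 = 21900 m.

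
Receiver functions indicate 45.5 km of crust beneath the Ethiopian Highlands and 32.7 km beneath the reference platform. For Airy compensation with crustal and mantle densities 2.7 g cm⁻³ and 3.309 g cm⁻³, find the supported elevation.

Excess crust Δ = 45.5 km − 32.7 km = 12.8 km, split between elevation h and root r with h + r = Δ.
Airy balance ρ_c h = (ρ_m − ρ_c) r gives r = h ρ_c/(ρ_m − ρ_c), so h (1 + ρ_c/(ρ_m − ρ_c)) = Δ, i.e. h = Δ (ρ_m − ρ_c)/ρ_m.
h = 12.8 km × 0.609/3.309 = 2.36 km.

2.36 km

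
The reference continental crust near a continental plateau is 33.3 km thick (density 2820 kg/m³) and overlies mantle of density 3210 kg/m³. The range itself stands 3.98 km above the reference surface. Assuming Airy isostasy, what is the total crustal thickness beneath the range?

Root depth r = h ρ_c / (ρ_m − ρ_c) = 3.98 km × 2820 / 390 = 28.78 km.
Total thickness = T + h + r = 33.3 km + 3.98 km + 28.78 km = 66.1 km.

66.1 km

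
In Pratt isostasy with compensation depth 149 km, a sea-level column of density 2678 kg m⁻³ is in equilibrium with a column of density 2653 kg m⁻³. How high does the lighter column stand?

1.4 km

ρ_ref D = ρ (D + h) → h = D (ρ_ref − ρ)/ρ.
h = 149 km × (2678 − 2653)/2653 = 1.4 km.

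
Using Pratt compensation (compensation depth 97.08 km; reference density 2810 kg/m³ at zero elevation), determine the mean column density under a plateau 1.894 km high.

Pratt balance: ρ_ref D = ρ (D + h).
ρ = ρ_ref D/(D + h) = 2810 × 97.08 km/(97.08 km + 1.894 km) = 2760 kg/m³.

2760 kg/m³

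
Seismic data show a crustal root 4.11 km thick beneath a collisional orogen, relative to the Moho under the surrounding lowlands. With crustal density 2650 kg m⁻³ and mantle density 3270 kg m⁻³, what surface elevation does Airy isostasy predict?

By Archimedes' principle applied to the lithosphere: ρ_c h = (ρ_m − ρ_c) r.
h = r (ρ_m − ρ_c) / ρ_c = 4.11 km × (3270 − 2650) / 2650 = 0.962 km.

0.962 km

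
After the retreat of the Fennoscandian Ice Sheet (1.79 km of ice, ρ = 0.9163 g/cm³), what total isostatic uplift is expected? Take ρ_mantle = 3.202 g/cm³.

0.512 km

Removing the load lets mantle flow back in; uplift u satisfies ρ_ice t = ρ_m u.
u = t ρ_ice/ρ_m = 1.79 km × 0.9163/3.202 = 0.512 km.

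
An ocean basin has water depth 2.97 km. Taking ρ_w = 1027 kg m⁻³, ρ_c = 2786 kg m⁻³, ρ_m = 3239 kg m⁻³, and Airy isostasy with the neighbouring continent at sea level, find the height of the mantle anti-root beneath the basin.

11.5 km

In Airy isostatic equilibrium: replacing crust with seawater at the top is compensated by replacing crust with mantle at the base: d (ρ_c − ρ_w) = a (ρ_m − ρ_c).
a = d (ρ_c − ρ_w)/(ρ_m − ρ_c) = 2.97 km × 1759/453 = 11.5 km.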